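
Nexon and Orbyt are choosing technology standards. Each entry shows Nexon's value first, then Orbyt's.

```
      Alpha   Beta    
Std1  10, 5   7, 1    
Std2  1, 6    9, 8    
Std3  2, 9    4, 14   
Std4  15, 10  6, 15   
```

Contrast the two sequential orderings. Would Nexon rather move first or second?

If Nexon leads: Orbyt's best replies are Std1→Alpha, Std2→Beta, Std3→Beta, Std4→Beta; Nexon's induced payoffs 10, 9, 4, 6; outcome (Std1, Alpha), payoffs (10, 5).
If Orbyt leads: Nexon's best replies are Alpha→Std4, Beta→Std2; Orbyt's induced payoffs 10, 8; outcome (Std4, Alpha), payoffs (15, 10).
Nexon gets 10 moving first and 15 moving second, so Nexon prefers to move second.

second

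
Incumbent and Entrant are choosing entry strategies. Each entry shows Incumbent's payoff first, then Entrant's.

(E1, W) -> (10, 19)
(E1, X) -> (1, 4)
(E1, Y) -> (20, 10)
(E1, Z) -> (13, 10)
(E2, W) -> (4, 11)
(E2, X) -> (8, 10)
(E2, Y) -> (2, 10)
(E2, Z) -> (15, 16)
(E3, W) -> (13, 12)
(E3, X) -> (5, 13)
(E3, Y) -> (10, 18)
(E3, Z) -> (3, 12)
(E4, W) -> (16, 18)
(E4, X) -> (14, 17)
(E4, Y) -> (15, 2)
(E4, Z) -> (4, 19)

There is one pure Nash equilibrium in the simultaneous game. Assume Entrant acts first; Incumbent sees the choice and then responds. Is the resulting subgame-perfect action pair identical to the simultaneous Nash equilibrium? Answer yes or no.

Work backward from Incumbent's decision.
- W: BR = E4, leader payoff 18.
- X: BR = E4, leader payoff 17.
- Y: BR = E1, leader payoff 10.
- Z: BR = E2, leader payoff 16.
Among 18, 17, 10, 16, the best is 18 at W. Subgame-perfect outcome: (E4, W) with payoffs (16, 18).
For the simultaneous game, intersect best replies.
Incumbent's best replies: W→E4; X→E4; Y→E1; Z→E2.
Entrant's best replies: E1→W; E2→Z; E3→Y; E4→Z.
Only (E2, Z) has each player best-responding; Nash payoffs (15, 16).
Sequential outcome (E4, W) differs from the Nash profile (E2, Z).

no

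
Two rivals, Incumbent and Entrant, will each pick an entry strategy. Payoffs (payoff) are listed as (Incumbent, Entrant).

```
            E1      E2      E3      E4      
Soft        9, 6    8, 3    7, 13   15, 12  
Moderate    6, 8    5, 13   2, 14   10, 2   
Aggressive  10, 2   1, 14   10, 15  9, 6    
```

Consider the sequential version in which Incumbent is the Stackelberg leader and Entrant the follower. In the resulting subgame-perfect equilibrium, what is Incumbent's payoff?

Entrant best-responds to each possible Incumbent move:
- Soft → Entrant plays E3 (best of 6, 3, 13, 12); Incumbent gets 7.
- Moderate → Entrant plays E3 (best of 8, 13, 14, 2); Incumbent gets 2.
- Aggressive → Entrant plays E3 (best of 2, 14, 15, 6); Incumbent gets 10.
Maximizing over 7, 2, 10, Incumbent chooses Aggressive. Subgame-perfect outcome: (Aggressive, E3) with payoffs (10, 15).

10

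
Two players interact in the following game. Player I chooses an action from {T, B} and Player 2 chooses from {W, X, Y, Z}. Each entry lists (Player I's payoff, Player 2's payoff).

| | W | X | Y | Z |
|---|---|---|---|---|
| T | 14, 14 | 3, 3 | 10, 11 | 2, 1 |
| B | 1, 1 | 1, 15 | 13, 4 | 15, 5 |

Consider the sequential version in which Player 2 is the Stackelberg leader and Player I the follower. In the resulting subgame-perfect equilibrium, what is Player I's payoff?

Player I best-responds to each possible Player 2 move:
- W → Player I plays T (best of 14, 1); Player 2 gets 14.
- X → Player I plays T (best of 3, 1); Player 2 gets 3.
- Y → Player I plays B (best of 10, 13); Player 2 gets 4.
- Z → Player I plays B (best of 2, 15); Player 2 gets 5.
Among 14, 3, 4, 5, the best is 14 at W. Subgame-perfect outcome: (T, W) with payoffs (14, 14).

14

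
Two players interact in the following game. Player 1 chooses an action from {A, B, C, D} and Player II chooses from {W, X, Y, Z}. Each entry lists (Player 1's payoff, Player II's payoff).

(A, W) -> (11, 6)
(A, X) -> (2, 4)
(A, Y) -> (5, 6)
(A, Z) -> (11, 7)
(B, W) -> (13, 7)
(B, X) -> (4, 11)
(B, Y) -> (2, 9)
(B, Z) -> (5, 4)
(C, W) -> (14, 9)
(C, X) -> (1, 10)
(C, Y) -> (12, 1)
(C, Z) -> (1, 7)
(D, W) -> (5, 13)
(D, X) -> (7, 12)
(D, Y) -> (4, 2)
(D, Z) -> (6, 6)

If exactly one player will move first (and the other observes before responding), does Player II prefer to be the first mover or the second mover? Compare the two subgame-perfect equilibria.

If Player 1 leads: Player II's best replies are A→Z, B→X, C→X, D→W; Player 1's induced payoffs 11, 4, 1, 5; outcome (A, Z), payoffs (11, 7).
If Player II leads: Player 1's best replies are W→C, X→D, Y→C, Z→A; Player II's induced payoffs 9, 12, 1, 7; outcome (D, X), payoffs (7, 12).
Player II gets 12 moving first and 7 moving second, so Player II prefers to move first.

first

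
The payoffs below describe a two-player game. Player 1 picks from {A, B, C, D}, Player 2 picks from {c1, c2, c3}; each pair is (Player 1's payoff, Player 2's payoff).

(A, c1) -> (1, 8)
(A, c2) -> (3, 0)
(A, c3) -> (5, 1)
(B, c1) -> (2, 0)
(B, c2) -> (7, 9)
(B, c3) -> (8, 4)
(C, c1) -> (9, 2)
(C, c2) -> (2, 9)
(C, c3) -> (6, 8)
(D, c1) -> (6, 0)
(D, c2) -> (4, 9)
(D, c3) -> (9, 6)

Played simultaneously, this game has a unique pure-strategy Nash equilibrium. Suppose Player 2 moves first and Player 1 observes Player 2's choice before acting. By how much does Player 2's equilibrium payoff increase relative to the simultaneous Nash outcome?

Work backward from Player 1's decision.
- c1 → Player 1 plays C (best of 1, 2, 9, 6); Player 2 gets 2.
- c2 → Player 1 plays B (best of 3, 7, 2, 4); Player 2 gets 9.
- c3 → Player 1 plays D (best of 5, 8, 6, 9); Player 2 gets 6.
Maximizing over 2, 9, 6, Player 2 chooses c2. Subgame-perfect outcome: (B, c2) with payoffs (7, 9).
For the simultaneous game, intersect best replies.
Player 1's best replies: c1→C; c2→B; c3→D.
Player 2's best replies: A→c1; B→c2; C→c2; D→c2.
The unique mutual best reply is (B, c2), giving (7, 9).
Player 2's commitment gain: 9 − 9 = 0.

0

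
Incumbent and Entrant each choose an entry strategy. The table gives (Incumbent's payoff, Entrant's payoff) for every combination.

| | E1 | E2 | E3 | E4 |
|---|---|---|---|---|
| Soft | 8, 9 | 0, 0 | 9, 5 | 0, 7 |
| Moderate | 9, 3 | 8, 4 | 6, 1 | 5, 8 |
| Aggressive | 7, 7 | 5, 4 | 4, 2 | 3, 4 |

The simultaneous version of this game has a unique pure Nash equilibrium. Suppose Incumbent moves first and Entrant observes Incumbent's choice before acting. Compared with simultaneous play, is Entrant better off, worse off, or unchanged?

better off

Solve by backward induction (Incumbent leads).
- Soft → Entrant plays E1 (best of 9, 0, 5, 7); Incumbent gets 8.
- Moderate → Entrant plays E4 (best of 3, 4, 1, 8); Incumbent gets 5.
- Aggressive → Entrant plays E1 (best of 7, 4, 2, 4); Incumbent gets 7.
Among 8, 5, 7, the best is 8 at Soft. Subgame-perfect outcome: (Soft, E1) with payoffs (8, 9).
Under simultaneous play:
Incumbent's best replies: E1→Moderate; E2→Moderate; E3→Soft; E4→Moderate.
Entrant's best replies: Soft→E1; Moderate→E4; Aggressive→E1.
Only (Moderate, E4) has each player best-responding; Nash payoffs (5, 8).
Entrant earns 9 sequentially versus 8 at the Nash outcome: better off.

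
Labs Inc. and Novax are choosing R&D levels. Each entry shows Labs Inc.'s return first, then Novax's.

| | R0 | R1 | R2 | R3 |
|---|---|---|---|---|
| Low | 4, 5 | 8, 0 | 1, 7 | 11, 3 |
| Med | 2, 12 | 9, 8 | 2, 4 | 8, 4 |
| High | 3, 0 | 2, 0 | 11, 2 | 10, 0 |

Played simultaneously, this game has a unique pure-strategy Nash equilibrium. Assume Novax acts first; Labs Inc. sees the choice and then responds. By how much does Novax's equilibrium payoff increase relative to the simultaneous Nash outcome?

6

Labs Inc. best-responds to each possible Novax move:
- R0: BR = Low, leader payoff 5.
- R1: BR = Med, leader payoff 8.
- R2: BR = High, leader payoff 2.
- R3: BR = Low, leader payoff 3.
Among 5, 8, 2, 3, the best is 8 at R1. Subgame-perfect outcome: (Med, R1) with payoffs (9, 8).
Under simultaneous play:
Labs Inc.'s best replies: R0→Low; R1→Med; R2→High; R3→Low.
Novax's best replies: Low→R2; Med→R0; High→R2.
The unique mutual best reply is (High, R2), giving (11, 2).
Novax's commitment gain: 8 − 2 = 6.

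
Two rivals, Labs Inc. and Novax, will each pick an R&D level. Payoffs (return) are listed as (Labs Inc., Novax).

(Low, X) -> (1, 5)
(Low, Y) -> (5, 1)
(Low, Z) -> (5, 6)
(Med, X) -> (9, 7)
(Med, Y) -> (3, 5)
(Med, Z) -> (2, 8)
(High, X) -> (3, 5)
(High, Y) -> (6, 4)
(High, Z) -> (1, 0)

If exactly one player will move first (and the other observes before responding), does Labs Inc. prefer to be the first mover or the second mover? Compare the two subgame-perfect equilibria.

If Labs Inc. leads: Novax's best replies are Low→Z, Med→Z, High→X; Labs Inc.'s induced payoffs 5, 2, 3; outcome (Low, Z), payoffs (5, 6).
If Novax leads: Labs Inc.'s best replies are X→Med, Y→High, Z→Low; Novax's induced payoffs 7, 4, 6; outcome (Med, X), payoffs (9, 7).
Labs Inc. gets 5 moving first and 9 moving second, so Labs Inc. prefers to move second.

second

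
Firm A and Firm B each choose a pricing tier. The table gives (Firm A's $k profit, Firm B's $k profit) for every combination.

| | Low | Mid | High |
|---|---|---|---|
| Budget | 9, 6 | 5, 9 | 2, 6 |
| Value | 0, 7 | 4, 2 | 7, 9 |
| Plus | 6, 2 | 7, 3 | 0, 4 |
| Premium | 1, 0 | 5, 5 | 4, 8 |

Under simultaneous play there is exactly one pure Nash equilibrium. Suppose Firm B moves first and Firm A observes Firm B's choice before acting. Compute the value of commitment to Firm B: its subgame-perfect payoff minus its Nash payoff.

0

Backward induction with Firm B moving first.
- Low: Firm A compares 9, 0, 6, 1 and picks Budget; Firm B would get 6.
- Mid: Firm A compares 5, 4, 7, 5 and picks Plus; Firm B would get 3.
- High: Firm A compares 2, 7, 0, 4 and picks Value; Firm B would get 9.
Firm B's induced payoffs are 6, 3, 9, so Firm B commits to High. Subgame-perfect outcome: (Value, High) with payoffs (7, 9).
Now find the simultaneous Nash equilibrium.
Firm A's best replies: Low→Budget; Mid→Plus; High→Value.
Firm B's best replies: Budget→Mid; Value→High; Plus→High; Premium→High.
Only (Value, High) has each player best-responding; Nash payoffs (7, 9).
Firm B's commitment gain: 9 − 9 = 0.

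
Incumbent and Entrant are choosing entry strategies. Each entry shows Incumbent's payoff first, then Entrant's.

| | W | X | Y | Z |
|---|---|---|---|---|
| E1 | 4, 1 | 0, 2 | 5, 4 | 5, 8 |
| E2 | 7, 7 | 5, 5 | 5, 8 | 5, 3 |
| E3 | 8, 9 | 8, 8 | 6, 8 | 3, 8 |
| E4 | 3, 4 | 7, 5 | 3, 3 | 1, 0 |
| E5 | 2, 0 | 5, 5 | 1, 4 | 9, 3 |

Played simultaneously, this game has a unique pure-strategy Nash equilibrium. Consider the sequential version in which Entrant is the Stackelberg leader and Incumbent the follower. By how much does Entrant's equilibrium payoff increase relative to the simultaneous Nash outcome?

Backward induction with Entrant moving first.
- W: BR = E3, leader payoff 9.
- X: BR = E3, leader payoff 8.
- Y: BR = E3, leader payoff 8.
- Z: BR = E5, leader payoff 3.
Maximizing over 9, 8, 8, 3, Entrant chooses W. Subgame-perfect outcome: (E3, W) with payoffs (8, 9).
Now find the simultaneous Nash equilibrium.
Incumbent's best replies: W→E3; X→E3; Y→E3; Z→E5.
Entrant's best replies: E1→Z; E2→Y; E3→W; E4→X; E5→X.
The unique mutual best reply is (E3, W), giving (8, 9).
Entrant's commitment gain: 9 − 9 = 0.

0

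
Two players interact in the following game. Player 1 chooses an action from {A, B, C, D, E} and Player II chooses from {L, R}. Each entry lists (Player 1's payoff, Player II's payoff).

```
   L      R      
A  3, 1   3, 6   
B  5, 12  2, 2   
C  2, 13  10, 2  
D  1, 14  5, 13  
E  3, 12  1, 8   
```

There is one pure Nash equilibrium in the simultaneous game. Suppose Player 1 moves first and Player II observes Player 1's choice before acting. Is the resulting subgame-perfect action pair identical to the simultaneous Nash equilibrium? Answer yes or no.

Work backward from Player II's decision.
- A: Player II compares 1, 6 and picks R; Player 1 would get 3.
- B: Player II compares 12, 2 and picks L; Player 1 would get 5.
- C: Player II compares 13, 2 and picks L; Player 1 would get 2.
- D: Player II compares 14, 13 and picks L; Player 1 would get 1.
- E: Player II compares 12, 8 and picks L; Player 1 would get 3.
Among 3, 5, 2, 1, 3, the best is 5 at B. Subgame-perfect outcome: (B, L) with payoffs (5, 12).
Now find the simultaneous Nash equilibrium.
Player 1's best replies: L→B; R→C.
Player II's best replies: A→R; B→L; C→L; D→L; E→L.
The unique mutual best reply is (B, L), giving (5, 12).
Sequential outcome (B, L) coincides with the Nash profile (B, L).

yes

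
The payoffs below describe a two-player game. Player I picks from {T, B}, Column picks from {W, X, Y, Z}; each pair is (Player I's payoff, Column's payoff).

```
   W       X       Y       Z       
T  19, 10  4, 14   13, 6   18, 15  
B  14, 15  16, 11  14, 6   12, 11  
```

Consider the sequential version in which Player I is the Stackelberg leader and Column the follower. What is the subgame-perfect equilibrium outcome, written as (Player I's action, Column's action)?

(T, Z)

Solve by backward induction (Player I leads).
- T: Column compares 10, 14, 6, 15 and picks Z; Player I would get 18.
- B: Column compares 15, 11, 6, 11 and picks W; Player I would get 14.
Player I's induced payoffs are 18, 14, so Player I commits to T. Subgame-perfect outcome: (T, Z) with payoffs (18, 15).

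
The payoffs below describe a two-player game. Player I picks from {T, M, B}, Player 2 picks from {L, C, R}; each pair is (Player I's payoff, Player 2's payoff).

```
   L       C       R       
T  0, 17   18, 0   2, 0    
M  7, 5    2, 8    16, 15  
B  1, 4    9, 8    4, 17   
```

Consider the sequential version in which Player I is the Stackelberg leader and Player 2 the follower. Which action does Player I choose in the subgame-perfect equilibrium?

M

Backward induction with Player I moving first.
- T → Player 2 plays L (best of 17, 0, 0); Player I gets 0.
- M → Player 2 plays R (best of 5, 8, 15); Player I gets 16.
- B → Player 2 plays R (best of 4, 8, 17); Player I gets 4.
Among 0, 16, 4, the best is 16 at M. Subgame-perfect outcome: (M, R) with payoffs (16, 15).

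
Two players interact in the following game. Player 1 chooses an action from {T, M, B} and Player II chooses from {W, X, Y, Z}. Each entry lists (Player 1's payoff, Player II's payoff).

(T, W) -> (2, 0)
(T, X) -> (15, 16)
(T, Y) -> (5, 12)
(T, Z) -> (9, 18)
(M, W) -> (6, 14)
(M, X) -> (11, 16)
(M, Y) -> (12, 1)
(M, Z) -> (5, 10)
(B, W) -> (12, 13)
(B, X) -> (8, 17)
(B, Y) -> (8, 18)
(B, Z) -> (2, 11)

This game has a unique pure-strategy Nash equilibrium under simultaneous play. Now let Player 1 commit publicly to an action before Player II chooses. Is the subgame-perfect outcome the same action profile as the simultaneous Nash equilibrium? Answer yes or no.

no

Work backward from Player II's decision.
- T: Player II compares 0, 16, 12, 18 and picks Z; Player 1 would get 9.
- M: Player II compares 14, 16, 1, 10 and picks X; Player 1 would get 11.
- B: Player II compares 13, 17, 18, 11 and picks Y; Player 1 would get 8.
Player 1's induced payoffs are 9, 11, 8, so Player 1 commits to M. Subgame-perfect outcome: (M, X) with payoffs (11, 16).
Now find the simultaneous Nash equilibrium.
Player 1's best replies: W→B; X→T; Y→M; Z→T.
Player II's best replies: T→Z; M→X; B→Y.
Only (T, Z) has each player best-responding; Nash payoffs (9, 18).
Sequential outcome (M, X) differs from the Nash profile (T, Z).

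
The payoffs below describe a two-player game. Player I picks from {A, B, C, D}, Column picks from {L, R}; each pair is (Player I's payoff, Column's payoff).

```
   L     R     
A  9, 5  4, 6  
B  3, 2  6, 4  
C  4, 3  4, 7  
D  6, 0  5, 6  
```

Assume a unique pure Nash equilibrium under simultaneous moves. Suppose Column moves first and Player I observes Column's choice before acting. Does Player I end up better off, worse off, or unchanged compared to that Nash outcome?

Solve by backward induction (Column leads).
- L: BR = A, leader payoff 5.
- R: BR = B, leader payoff 4.
Among 5, 4, the best is 5 at L. Subgame-perfect outcome: (A, L) with payoffs (9, 5).
For the simultaneous game, intersect best replies.
Player I's best replies: L→A; R→B.
Column's best replies: A→R; B→R; C→R; D→R.
Only (B, R) has each player best-responding; Nash payoffs (6, 4).
Player I earns 9 sequentially versus 6 at the Nash outcome: better off.

better off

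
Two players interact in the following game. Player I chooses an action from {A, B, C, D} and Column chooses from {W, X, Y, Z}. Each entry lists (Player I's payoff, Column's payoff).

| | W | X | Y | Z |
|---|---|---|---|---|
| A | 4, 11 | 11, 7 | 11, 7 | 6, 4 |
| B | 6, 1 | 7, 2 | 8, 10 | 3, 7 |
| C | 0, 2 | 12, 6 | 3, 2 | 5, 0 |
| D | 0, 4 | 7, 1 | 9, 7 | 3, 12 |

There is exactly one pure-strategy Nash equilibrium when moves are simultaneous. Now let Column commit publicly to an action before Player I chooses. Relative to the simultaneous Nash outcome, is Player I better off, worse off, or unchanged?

worse off

Player I best-responds to each possible Column move:
- W: Player I compares 4, 6, 0, 0 and picks B; Column would get 1.
- X: Player I compares 11, 7, 12, 7 and picks C; Column would get 6.
- Y: Player I compares 11, 8, 3, 9 and picks A; Column would get 7.
- Z: Player I compares 6, 3, 5, 3 and picks A; Column would get 4.
Column's induced payoffs are 1, 6, 7, 4, so Column commits to Y. Subgame-perfect outcome: (A, Y) with payoffs (11, 7).
Now find the simultaneous Nash equilibrium.
Player I's best replies: W→B; X→C; Y→A; Z→A.
Column's best replies: A→W; B→Y; C→X; D→Z.
Only (C, X) has each player best-responding; Nash payoffs (12, 6).
Player I earns 11 sequentially versus 12 at the Nash outcome: worse off.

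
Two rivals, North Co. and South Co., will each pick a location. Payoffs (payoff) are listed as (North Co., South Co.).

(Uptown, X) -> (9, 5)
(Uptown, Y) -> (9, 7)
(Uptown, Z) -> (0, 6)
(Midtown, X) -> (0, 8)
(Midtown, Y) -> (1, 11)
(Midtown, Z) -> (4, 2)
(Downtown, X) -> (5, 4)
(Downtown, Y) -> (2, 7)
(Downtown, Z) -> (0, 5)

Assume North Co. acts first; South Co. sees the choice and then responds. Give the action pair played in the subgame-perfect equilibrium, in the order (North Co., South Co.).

(Uptown, Y)

Work backward from South Co.'s decision.
- Uptown: BR = Y, leader payoff 9.
- Midtown: BR = Y, leader payoff 1.
- Downtown: BR = Y, leader payoff 2.
Among 9, 1, 2, the best is 9 at Uptown. Subgame-perfect outcome: (Uptown, Y) with payoffs (9, 7).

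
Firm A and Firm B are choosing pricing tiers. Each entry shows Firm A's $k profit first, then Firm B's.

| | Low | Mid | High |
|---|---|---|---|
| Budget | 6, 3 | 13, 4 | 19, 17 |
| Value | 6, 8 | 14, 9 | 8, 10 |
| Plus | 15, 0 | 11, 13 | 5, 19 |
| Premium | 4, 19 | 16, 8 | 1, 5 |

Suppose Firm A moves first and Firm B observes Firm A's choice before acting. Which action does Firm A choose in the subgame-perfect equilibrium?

Backward induction with Firm A moving first.
- Budget: BR = High, leader payoff 19.
- Value: BR = High, leader payoff 8.
- Plus: BR = High, leader payoff 5.
- Premium: BR = Low, leader payoff 4.
Among 19, 8, 5, 4, the best is 19 at Budget. Subgame-perfect outcome: (Budget, High) with payoffs (19, 17).

Budget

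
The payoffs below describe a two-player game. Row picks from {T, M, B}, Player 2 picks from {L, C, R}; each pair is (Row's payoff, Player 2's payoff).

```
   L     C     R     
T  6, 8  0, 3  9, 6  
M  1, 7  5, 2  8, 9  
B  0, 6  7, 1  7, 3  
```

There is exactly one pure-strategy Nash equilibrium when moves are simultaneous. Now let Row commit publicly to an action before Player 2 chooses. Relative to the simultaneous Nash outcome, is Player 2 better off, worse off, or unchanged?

better off

Backward induction with Row moving first.
- T: BR = L, leader payoff 6.
- M: BR = R, leader payoff 8.
- B: BR = L, leader payoff 0.
Maximizing over 6, 8, 0, Row chooses M. Subgame-perfect outcome: (M, R) with payoffs (8, 9).
Under simultaneous play:
Row's best replies: L→T; C→B; R→T.
Player 2's best replies: T→L; M→R; B→L.
Only (T, L) has each player best-responding; Nash payoffs (6, 8).
Player 2 earns 9 sequentially versus 8 at the Nash outcome: better off.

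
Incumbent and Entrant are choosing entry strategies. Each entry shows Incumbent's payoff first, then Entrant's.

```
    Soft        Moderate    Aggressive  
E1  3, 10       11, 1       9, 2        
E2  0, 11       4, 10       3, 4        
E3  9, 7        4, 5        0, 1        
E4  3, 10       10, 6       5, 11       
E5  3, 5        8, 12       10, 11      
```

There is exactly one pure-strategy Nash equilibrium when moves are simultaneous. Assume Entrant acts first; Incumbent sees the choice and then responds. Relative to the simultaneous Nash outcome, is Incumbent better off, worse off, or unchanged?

better off

Work backward from Incumbent's decision.
- Soft: BR = E3, leader payoff 7.
- Moderate: BR = E1, leader payoff 1.
- Aggressive: BR = E5, leader payoff 11.
Entrant's induced payoffs are 7, 1, 11, so Entrant commits to Aggressive. Subgame-perfect outcome: (E5, Aggressive) with payoffs (10, 11).
For the simultaneous game, intersect best replies.
Incumbent's best replies: Soft→E3; Moderate→E1; Aggressive→E5.
Entrant's best replies: E1→Soft; E2→Soft; E3→Soft; E4→Aggressive; E5→Moderate.
Only (E3, Soft) has each player best-responding; Nash payoffs (9, 7).
Incumbent earns 10 sequentially versus 9 at the Nash outcome: better off.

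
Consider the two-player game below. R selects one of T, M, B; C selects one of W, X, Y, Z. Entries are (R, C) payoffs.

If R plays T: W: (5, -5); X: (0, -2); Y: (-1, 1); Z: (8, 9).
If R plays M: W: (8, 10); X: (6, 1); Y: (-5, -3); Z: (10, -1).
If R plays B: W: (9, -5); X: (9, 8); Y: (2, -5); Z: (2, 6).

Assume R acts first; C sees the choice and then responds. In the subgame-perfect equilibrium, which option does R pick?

C best-responds to each possible R move:
- T: BR = Z, leader payoff 8.
- M: BR = W, leader payoff 8.
- B: BR = X, leader payoff 9.
R's induced payoffs are 8, 8, 9, so R commits to B. Subgame-perfect outcome: (B, X) with payoffs (9, 8).

B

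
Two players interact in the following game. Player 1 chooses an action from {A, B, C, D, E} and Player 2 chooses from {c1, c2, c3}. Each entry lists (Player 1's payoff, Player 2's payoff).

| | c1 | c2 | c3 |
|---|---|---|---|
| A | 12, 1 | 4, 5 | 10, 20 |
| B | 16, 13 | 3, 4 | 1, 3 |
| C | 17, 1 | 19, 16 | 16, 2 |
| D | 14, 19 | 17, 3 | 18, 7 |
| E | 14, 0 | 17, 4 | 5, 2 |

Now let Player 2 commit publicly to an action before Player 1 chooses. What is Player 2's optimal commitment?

Player 1 best-responds to each possible Player 2 move:
- c1: BR = C, leader payoff 1.
- c2: BR = C, leader payoff 16.
- c3: BR = D, leader payoff 7.
Maximizing over 1, 16, 7, Player 2 chooses c2. Subgame-perfect outcome: (C, c2) with payoffs (19, 16).

c2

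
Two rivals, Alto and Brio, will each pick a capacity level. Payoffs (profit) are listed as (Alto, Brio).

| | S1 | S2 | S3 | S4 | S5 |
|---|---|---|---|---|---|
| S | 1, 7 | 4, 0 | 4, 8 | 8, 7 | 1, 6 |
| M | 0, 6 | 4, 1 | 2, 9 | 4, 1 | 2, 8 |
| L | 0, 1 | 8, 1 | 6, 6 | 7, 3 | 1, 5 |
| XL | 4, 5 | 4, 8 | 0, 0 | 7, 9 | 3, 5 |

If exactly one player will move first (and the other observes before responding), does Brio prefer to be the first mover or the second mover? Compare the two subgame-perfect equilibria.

If Alto leads: Brio's best replies are S→S3, M→S3, L→S3, XL→S4; Alto's induced payoffs 4, 2, 6, 7; outcome (XL, S4), payoffs (7, 9).
If Brio leads: Alto's best replies are S1→XL, S2→L, S3→L, S4→S, S5→XL; Brio's induced payoffs 5, 1, 6, 7, 5; outcome (S, S4), payoffs (8, 7).
Brio gets 7 moving first and 9 moving second, so Brio prefers to move second.

second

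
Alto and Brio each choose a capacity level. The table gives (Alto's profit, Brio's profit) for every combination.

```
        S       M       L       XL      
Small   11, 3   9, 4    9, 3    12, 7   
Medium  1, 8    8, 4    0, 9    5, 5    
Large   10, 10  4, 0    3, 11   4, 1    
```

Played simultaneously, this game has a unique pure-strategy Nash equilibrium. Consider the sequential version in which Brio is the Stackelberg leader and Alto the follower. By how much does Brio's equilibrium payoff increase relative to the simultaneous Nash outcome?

0

Alto best-responds to each possible Brio move:
- S: Alto compares 11, 1, 10 and picks Small; Brio would get 3.
- M: Alto compares 9, 8, 4 and picks Small; Brio would get 4.
- L: Alto compares 9, 0, 3 and picks Small; Brio would get 3.
- XL: Alto compares 12, 5, 4 and picks Small; Brio would get 7.
Maximizing over 3, 4, 3, 7, Brio chooses XL. Subgame-perfect outcome: (Small, XL) with payoffs (12, 7).
Under simultaneous play:
Alto's best replies: S→Small; M→Small; L→Small; XL→Small.
Brio's best replies: Small→XL; Medium→L; Large→L.
Only (Small, XL) has each player best-responding; Nash payoffs (12, 7).
Brio's commitment gain: 7 − 7 = 0.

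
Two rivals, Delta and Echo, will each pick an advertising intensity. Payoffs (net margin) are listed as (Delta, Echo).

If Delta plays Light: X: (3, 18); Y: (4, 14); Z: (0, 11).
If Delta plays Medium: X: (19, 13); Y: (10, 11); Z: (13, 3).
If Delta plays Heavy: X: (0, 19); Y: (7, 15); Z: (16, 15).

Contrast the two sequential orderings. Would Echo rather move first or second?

first

If Delta leads: Echo's best replies are Light→X, Medium→X, Heavy→X; Delta's induced payoffs 3, 19, 0; outcome (Medium, X), payoffs (19, 13).
If Echo leads: Delta's best replies are X→Medium, Y→Medium, Z→Heavy; Echo's induced payoffs 13, 11, 15; outcome (Heavy, Z), payoffs (16, 15).
Echo gets 15 moving first and 13 moving second, so Echo prefers to move first.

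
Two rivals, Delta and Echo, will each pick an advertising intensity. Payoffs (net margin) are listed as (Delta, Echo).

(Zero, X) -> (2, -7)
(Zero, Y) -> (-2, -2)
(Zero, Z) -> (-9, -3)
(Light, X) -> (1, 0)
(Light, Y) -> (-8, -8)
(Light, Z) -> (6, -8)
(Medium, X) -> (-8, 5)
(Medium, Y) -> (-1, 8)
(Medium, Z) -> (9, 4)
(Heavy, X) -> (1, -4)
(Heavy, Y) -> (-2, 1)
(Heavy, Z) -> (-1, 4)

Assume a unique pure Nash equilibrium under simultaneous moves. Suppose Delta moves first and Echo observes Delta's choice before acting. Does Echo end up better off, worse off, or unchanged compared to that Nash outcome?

worse off

Work backward from Echo's decision.
- Zero: Echo compares -7, -2, -3 and picks Y; Delta would get -2.
- Light: Echo compares 0, -8, -8 and picks X; Delta would get 1.
- Medium: Echo compares 5, 8, 4 and picks Y; Delta would get -1.
- Heavy: Echo compares -4, 1, 4 and picks Z; Delta would get -1.
Maximizing over -2, 1, -1, -1, Delta chooses Light. Subgame-perfect outcome: (Light, X) with payoffs (1, 0).
Now find the simultaneous Nash equilibrium.
Delta's best replies: X→Zero; Y→Medium; Z→Medium.
Echo's best replies: Zero→Y; Light→X; Medium→Y; Heavy→Z.
The unique mutual best reply is (Medium, Y), giving (-1, 8).
Echo earns 0 sequentially versus 8 at the Nash outcome: worse off.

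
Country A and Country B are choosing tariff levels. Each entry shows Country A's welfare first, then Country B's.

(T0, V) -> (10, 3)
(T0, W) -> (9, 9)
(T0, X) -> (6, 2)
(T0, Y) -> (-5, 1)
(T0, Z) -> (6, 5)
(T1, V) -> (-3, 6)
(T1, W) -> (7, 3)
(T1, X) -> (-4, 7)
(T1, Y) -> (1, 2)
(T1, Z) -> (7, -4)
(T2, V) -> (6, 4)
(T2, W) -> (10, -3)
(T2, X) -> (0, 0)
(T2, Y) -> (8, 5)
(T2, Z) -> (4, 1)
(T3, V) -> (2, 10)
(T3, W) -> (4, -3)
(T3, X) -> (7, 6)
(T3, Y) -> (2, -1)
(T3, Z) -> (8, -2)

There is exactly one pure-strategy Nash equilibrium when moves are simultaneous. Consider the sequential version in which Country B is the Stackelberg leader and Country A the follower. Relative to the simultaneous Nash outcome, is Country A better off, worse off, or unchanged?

worse off

Country A best-responds to each possible Country B move:
- V: BR = T0, leader payoff 3.
- W: BR = T2, leader payoff -3.
- X: BR = T3, leader payoff 6.
- Y: BR = T2, leader payoff 5.
- Z: BR = T3, leader payoff -2.
Country B's induced payoffs are 3, -3, 6, 5, -2, so Country B commits to X. Subgame-perfect outcome: (T3, X) with payoffs (7, 6).
For the simultaneous game, intersect best replies.
Country A's best replies: V→T0; W→T2; X→T3; Y→T2; Z→T3.
Country B's best replies: T0→W; T1→X; T2→Y; T3→V.
Only (T2, Y) has each player best-responding; Nash payoffs (8, 5).
Country A earns 7 sequentially versus 8 at the Nash outcome: worse off.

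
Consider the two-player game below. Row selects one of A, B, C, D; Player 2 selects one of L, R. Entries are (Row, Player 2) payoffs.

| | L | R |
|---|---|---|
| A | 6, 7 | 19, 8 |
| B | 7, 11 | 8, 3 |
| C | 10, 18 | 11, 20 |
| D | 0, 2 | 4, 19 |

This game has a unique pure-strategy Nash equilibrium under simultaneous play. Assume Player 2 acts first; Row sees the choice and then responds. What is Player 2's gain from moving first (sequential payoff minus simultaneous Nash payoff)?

Backward induction with Player 2 moving first.
- L: BR = C, leader payoff 18.
- R: BR = A, leader payoff 8.
Maximizing over 18, 8, Player 2 chooses L. Subgame-perfect outcome: (C, L) with payoffs (10, 18).
Under simultaneous play:
Row's best replies: L→C; R→A.
Player 2's best replies: A→R; B→L; C→R; D→R.
Only (A, R) has each player best-responding; Nash payoffs (19, 8).
Player 2's commitment gain: 18 − 8 = 10.

10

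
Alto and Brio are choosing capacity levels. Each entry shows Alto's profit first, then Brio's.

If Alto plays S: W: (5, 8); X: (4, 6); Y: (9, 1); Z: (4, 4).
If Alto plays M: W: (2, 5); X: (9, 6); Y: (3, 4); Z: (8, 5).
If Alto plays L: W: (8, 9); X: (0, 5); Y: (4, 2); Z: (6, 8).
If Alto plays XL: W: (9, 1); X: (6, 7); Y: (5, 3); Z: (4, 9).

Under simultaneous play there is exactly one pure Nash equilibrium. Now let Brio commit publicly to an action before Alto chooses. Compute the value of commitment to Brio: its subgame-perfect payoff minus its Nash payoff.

Alto best-responds to each possible Brio move:
- W: BR = XL, leader payoff 1.
- X: BR = M, leader payoff 6.
- Y: BR = S, leader payoff 1.
- Z: BR = M, leader payoff 5.
Among 1, 6, 1, 5, the best is 6 at X. Subgame-perfect outcome: (M, X) with payoffs (9, 6).
For the simultaneous game, intersect best replies.
Alto's best replies: W→XL; X→M; Y→S; Z→M.
Brio's best replies: S→W; M→X; L→W; XL→Z.
Only (M, X) has each player best-responding; Nash payoffs (9, 6).
Brio's commitment gain: 6 − 6 = 0.

0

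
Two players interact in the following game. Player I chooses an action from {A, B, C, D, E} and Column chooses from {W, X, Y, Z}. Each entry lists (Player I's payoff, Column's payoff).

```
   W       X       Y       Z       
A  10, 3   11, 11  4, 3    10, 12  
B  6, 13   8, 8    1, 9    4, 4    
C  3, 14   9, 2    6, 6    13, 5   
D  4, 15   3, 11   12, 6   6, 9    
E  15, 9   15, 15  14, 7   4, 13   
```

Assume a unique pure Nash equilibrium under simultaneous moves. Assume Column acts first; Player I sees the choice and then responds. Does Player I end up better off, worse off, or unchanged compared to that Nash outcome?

unchanged

Backward induction with Column moving first.
- W: Player I compares 10, 6, 3, 4, 15 and picks E; Column would get 9.
- X: Player I compares 11, 8, 9, 3, 15 and picks E; Column would get 15.
- Y: Player I compares 4, 1, 6, 12, 14 and picks E; Column would get 7.
- Z: Player I compares 10, 4, 13, 6, 4 and picks C; Column would get 5.
Maximizing over 9, 15, 7, 5, Column chooses X. Subgame-perfect outcome: (E, X) with payoffs (15, 15).
Now find the simultaneous Nash equilibrium.
Player I's best replies: W→E; X→E; Y→E; Z→C.
Column's best replies: A→Z; B→W; C→W; D→W; E→X.
The unique mutual best reply is (E, X), giving (15, 15).
Player I earns 15 sequentially versus 15 at the Nash outcome: unchanged.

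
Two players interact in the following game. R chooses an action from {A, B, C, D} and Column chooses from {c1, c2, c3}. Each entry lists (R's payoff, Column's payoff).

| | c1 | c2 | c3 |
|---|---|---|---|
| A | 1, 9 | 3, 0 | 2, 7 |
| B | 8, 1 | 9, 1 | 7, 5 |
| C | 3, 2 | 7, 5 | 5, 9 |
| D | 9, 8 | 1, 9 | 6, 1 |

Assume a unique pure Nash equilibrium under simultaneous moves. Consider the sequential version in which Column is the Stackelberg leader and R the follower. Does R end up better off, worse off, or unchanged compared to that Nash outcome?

better off

Backward induction with Column moving first.
- c1: BR = D, leader payoff 8.
- c2: BR = B, leader payoff 1.
- c3: BR = B, leader payoff 5.
Maximizing over 8, 1, 5, Column chooses c1. Subgame-perfect outcome: (D, c1) with payoffs (9, 8).
Now find the simultaneous Nash equilibrium.
R's best replies: c1→D; c2→B; c3→B.
Column's best replies: A→c1; B→c3; C→c3; D→c2.
Only (B, c3) has each player best-responding; Nash payoffs (7, 5).
R earns 9 sequentially versus 7 at the Nash outcome: better off.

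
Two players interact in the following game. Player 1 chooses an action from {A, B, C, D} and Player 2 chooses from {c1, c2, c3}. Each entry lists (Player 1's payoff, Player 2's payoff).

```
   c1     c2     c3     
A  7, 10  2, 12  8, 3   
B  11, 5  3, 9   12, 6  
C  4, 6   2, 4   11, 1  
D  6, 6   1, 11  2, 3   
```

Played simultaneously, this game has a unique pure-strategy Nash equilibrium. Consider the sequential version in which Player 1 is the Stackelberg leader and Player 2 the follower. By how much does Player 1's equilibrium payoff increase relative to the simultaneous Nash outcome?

Work backward from Player 2's decision.
- A: BR = c2, leader payoff 2.
- B: BR = c2, leader payoff 3.
- C: BR = c1, leader payoff 4.
- D: BR = c2, leader payoff 1.
Player 1's induced payoffs are 2, 3, 4, 1, so Player 1 commits to C. Subgame-perfect outcome: (C, c1) with payoffs (4, 6).
Now find the simultaneous Nash equilibrium.
Player 1's best replies: c1→B; c2→B; c3→B.
Player 2's best replies: A→c2; B→c2; C→c1; D→c2.
Only (B, c2) has each player best-responding; Nash payoffs (3, 9).
Player 1's commitment gain: 4 − 3 = 1.

1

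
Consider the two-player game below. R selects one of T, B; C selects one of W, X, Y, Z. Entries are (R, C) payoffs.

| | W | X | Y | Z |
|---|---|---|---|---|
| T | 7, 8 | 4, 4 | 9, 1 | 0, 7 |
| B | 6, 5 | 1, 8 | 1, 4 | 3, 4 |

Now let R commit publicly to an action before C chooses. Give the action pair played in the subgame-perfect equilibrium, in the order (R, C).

Backward induction with R moving first.
- T: BR = W, leader payoff 7.
- B: BR = X, leader payoff 1.
R's induced payoffs are 7, 1, so R commits to T. Subgame-perfect outcome: (T, W) with payoffs (7, 8).

(T, W)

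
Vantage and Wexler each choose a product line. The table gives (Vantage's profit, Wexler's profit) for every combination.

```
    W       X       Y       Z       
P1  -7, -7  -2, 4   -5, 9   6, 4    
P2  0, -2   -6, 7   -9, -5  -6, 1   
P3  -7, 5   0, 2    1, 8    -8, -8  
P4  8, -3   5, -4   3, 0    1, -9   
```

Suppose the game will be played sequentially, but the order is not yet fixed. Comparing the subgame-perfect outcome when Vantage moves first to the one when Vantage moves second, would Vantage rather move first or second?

If Vantage leads: Wexler's best replies are P1→Y, P2→X, P3→Y, P4→Y; Vantage's induced payoffs -5, -6, 1, 3; outcome (P4, Y), payoffs (3, 0).
If Wexler leads: Vantage's best replies are W→P4, X→P4, Y→P4, Z→P1; Wexler's induced payoffs -3, -4, 0, 4; outcome (P1, Z), payoffs (6, 4).
Vantage gets 3 moving first and 6 moving second, so Vantage prefers to move second.

second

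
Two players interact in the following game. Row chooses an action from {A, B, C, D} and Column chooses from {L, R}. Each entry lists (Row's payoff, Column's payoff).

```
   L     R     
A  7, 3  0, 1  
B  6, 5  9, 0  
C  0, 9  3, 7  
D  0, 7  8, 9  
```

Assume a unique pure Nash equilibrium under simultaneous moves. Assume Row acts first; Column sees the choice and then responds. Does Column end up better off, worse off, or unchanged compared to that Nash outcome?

better off

Backward induction with Row moving first.
- A: Column compares 3, 1 and picks L; Row would get 7.
- B: Column compares 5, 0 and picks L; Row would get 6.
- C: Column compares 9, 7 and picks L; Row would get 0.
- D: Column compares 7, 9 and picks R; Row would get 8.
Maximizing over 7, 6, 0, 8, Row chooses D. Subgame-perfect outcome: (D, R) with payoffs (8, 9).
For the simultaneous game, intersect best replies.
Row's best replies: L→A; R→B.
Column's best replies: A→L; B→L; C→L; D→R.
Only (A, L) has each player best-responding; Nash payoffs (7, 3).
Column earns 9 sequentially versus 3 at the Nash outcome: better off.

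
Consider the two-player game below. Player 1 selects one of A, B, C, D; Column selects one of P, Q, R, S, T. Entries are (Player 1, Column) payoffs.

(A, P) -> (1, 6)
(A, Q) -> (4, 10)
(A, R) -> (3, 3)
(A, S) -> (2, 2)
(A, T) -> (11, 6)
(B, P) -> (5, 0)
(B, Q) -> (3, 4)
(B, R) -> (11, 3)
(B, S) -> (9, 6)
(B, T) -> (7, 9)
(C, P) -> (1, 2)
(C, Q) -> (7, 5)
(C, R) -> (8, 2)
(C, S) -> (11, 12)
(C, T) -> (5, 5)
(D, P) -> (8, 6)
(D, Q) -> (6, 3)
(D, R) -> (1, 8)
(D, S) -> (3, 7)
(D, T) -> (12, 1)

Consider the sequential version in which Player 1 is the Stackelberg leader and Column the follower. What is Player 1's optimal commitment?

C

Work backward from Column's decision.
- A → Column plays Q (best of 6, 10, 3, 2, 6); Player 1 gets 4.
- B → Column plays T (best of 0, 4, 3, 6, 9); Player 1 gets 7.
- C → Column plays S (best of 2, 5, 2, 12, 5); Player 1 gets 11.
- D → Column plays R (best of 6, 3, 8, 7, 1); Player 1 gets 1.
Maximizing over 4, 7, 11, 1, Player 1 chooses C. Subgame-perfect outcome: (C, S) with payoffs (11, 12).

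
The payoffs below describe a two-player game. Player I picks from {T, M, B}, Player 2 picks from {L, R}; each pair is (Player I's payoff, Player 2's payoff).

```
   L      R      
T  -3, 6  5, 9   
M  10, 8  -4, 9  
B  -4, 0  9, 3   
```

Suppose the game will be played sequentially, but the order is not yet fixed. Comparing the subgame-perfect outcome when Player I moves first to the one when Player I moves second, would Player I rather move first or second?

If Player I leads: Player 2's best replies are T→R, M→R, B→R; Player I's induced payoffs 5, -4, 9; outcome (B, R), payoffs (9, 3).
If Player 2 leads: Player I's best replies are L→M, R→B; Player 2's induced payoffs 8, 3; outcome (M, L), payoffs (10, 8).
Player I gets 9 moving first and 10 moving second, so Player I prefers to move second.

second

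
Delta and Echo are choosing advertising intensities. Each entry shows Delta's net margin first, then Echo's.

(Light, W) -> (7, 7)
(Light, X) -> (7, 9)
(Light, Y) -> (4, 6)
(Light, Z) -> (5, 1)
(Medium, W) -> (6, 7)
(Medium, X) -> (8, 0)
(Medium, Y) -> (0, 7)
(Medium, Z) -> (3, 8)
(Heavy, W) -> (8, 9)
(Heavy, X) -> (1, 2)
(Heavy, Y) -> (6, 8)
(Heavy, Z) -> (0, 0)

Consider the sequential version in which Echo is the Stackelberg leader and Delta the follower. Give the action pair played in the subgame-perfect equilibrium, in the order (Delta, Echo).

Work backward from Delta's decision.
- W: BR = Heavy, leader payoff 9.
- X: BR = Medium, leader payoff 0.
- Y: BR = Heavy, leader payoff 8.
- Z: BR = Light, leader payoff 1.
Maximizing over 9, 0, 8, 1, Echo chooses W. Subgame-perfect outcome: (Heavy, W) with payoffs (8, 9).

(Heavy, W)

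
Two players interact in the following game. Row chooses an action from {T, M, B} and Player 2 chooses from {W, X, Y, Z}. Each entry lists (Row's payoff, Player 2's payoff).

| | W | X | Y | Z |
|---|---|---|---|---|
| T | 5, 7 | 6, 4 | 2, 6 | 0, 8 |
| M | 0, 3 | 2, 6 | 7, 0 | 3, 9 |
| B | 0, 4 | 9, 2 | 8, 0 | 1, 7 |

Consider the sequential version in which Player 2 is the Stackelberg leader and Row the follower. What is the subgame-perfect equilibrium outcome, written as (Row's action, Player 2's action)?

(M, Z)

Row best-responds to each possible Player 2 move:
- W: BR = T, leader payoff 7.
- X: BR = B, leader payoff 2.
- Y: BR = B, leader payoff 0.
- Z: BR = M, leader payoff 9.
Among 7, 2, 0, 9, the best is 9 at Z. Subgame-perfect outcome: (M, Z) with payoffs (3, 9).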